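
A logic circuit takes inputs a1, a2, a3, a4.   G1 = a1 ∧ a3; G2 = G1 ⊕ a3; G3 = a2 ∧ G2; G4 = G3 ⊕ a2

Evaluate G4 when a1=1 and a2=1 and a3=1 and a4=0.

G1 = 1 ∧ 1 = 1
G2 = 1 ⊕ 1 = 0
G3 = 1 ∧ 0 = 0
G4 = 0 ⊕ 1 = 1

1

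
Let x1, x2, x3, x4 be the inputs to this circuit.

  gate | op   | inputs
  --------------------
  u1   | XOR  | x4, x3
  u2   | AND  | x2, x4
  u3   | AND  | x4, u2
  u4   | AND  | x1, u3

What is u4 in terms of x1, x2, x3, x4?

u2 = x2 AND x4
u3 = x4 AND u2 = x4 AND (x2 AND x4)
u4 = x1 AND u3 = x1 AND (x4 AND (x2 AND x4))

x1 AND (x4 AND (x2 AND x4))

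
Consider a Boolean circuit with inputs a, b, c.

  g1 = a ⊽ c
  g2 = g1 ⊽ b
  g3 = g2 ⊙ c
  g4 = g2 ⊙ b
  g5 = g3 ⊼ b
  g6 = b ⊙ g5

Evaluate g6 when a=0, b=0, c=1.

0

g1 = 0 ⊽ 1 = 0
g2 = 0 ⊽ 0 = 1
g3 = 1 ⊙ 1 = 1
g5 = 1 ⊼ 0 = 1
g6 = 0 ⊙ 1 = 0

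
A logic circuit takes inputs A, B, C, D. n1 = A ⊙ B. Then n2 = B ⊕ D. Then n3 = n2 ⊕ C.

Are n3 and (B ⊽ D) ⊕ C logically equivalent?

No

n2 = B ⊕ D
n3 = n2 ⊕ C = (B ⊕ D) ⊕ C
At A=0, B=0, C=0, D=0: circuit gives 0, formula gives 1.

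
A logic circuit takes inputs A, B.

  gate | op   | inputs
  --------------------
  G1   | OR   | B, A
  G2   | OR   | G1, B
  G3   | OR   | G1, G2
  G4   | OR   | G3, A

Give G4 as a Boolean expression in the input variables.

G1 = B OR A
G2 = G1 OR B = (B OR A) OR B
G3 = G1 OR G2 = (B OR A) OR ((B OR A) OR B)
G4 = G3 OR A = ((B OR A) OR ((B OR A) OR B)) OR A

((B OR A) OR ((B OR A) OR B)) OR A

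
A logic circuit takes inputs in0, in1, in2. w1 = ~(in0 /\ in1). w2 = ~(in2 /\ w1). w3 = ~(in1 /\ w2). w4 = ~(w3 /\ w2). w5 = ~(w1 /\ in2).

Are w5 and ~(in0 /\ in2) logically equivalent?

w1 = ~(in0 /\ in1)
w5 = ~(w1 /\ in2) = ~((~(in0 /\ in1)) /\ in2)
At in0=0, in1=0, in2=1: circuit gives 0, formula gives 1.

No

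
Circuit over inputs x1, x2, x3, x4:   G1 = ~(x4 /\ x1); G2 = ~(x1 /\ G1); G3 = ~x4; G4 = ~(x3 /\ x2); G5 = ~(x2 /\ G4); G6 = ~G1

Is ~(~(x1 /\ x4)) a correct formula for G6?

G1 = ~(x4 /\ x1)
G6 = ~G1 = ~(~(x4 /\ x1))
At x1=0, x2=0, x3=0, x4=0: circuit gives 0, formula gives 0.
At x1=1, x2=0, x3=0, x4=1: circuit gives 1, formula gives 1.
Agrees on all 16 inputs.

Yes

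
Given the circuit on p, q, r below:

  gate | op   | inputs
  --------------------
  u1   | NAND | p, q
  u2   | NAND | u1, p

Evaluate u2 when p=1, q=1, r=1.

u1 = 1 NAND 1 = 0
u2 = 0 NAND 1 = 1

1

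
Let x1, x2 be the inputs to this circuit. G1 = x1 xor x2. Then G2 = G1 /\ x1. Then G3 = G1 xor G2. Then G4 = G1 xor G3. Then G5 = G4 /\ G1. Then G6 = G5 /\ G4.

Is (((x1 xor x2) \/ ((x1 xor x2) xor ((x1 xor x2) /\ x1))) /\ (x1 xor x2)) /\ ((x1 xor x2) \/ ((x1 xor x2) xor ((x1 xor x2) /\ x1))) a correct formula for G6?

G1 = x1 xor x2
G2 = G1 /\ x1 = (x1 xor x2) /\ x1
G3 = G1 xor G2 = (x1 xor x2) xor ((x1 xor x2) /\ x1)
G4 = G1 xor G3 = (x1 xor x2) xor ((x1 xor x2) xor ((x1 xor x2) /\ x1))
G5 = G4 /\ G1 = ((x1 xor x2) xor ((x1 xor x2) xor ((x1 xor x2) /\ x1))) /\ (x1 xor x2)
G6 = G5 /\ G4 = (((x1 xor x2) xor ((x1 xor x2) xor ((x1 xor x2) /\ x1))) /\ (x1 xor x2)) /\ ((x1 xor x2) xor ((x1 xor x2) xor ((x1 xor x2) /\ x1)))
At x1=0, x2=1: circuit gives 0, formula gives 1.

No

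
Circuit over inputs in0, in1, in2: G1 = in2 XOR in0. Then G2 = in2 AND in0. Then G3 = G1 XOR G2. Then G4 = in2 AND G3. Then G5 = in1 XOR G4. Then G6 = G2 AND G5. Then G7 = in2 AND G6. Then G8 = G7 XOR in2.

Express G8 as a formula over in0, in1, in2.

(in2 AND ((in2 AND in0) AND (in1 XOR (in2 AND ((in2 XOR in0) XOR (in2 AND in0)))))) XOR in2

G1 = in2 XOR in0
G2 = in2 AND in0
G3 = G1 XOR G2 = (in2 XOR in0) XOR (in2 AND in0)
G4 = in2 AND G3 = in2 AND ((in2 XOR in0) XOR (in2 AND in0))
G5 = in1 XOR G4 = in1 XOR (in2 AND ((in2 XOR in0) XOR (in2 AND in0)))
G6 = G2 AND G5 = (in2 AND in0) AND (in1 XOR (in2 AND ((in2 XOR in0) XOR (in2 AND in0))))
G7 = in2 AND G6 = in2 AND ((in2 AND in0) AND (in1 XOR (in2 AND ((in2 XOR in0) XOR (in2 AND in0)))))
G8 = G7 XOR in2 = (in2 AND ((in2 AND in0) AND (in1 XOR (in2 AND ((in2 XOR in0) XOR (in2 AND in0)))))) XOR in2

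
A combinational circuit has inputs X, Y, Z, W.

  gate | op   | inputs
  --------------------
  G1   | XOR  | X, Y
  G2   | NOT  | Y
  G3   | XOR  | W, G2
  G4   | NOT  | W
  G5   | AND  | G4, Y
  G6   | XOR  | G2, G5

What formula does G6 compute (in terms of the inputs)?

G2 = NOT Y
G4 = NOT W
G5 = G4 AND Y = NOT W AND Y
G6 = G2 XOR G5 = NOT Y XOR (NOT W AND Y)

NOT Y XOR (NOT W AND Y)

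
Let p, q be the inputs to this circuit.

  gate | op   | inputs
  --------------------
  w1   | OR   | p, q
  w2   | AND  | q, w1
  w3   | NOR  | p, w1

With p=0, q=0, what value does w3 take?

w1 = 0 OR 0 = 0
w3 = 0 NOR 0 = 1

1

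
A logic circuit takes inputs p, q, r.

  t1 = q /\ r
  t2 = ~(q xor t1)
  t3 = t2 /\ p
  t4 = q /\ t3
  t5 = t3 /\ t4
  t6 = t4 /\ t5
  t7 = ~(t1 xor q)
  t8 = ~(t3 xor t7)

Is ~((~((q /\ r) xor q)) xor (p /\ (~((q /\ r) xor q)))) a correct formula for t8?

t1 = q /\ r
t2 = ~(q xor t1) = ~(q xor (q /\ r))
t3 = t2 /\ p = (~(q xor (q /\ r))) /\ p
t7 = ~(t1 xor q) = ~((q /\ r) xor q)
t8 = ~(t3 xor t7) = ~(((~(q xor (q /\ r))) /\ p) xor (~((q /\ r) xor q)))
At p=0, q=0, r=0: circuit gives 0, formula gives 0.
At p=0, q=1, r=0: circuit gives 1, formula gives 1.
Agrees on all 8 inputs.

Yes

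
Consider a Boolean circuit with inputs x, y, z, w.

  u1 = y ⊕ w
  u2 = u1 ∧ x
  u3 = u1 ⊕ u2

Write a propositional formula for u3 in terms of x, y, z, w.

(y ⊕ w) ⊕ ((y ⊕ w) ∧ x)

u1 = y ⊕ w
u2 = u1 ∧ x = (y ⊕ w) ∧ x
u3 = u1 ⊕ u2 = (y ⊕ w) ⊕ ((y ⊕ w) ∧ x)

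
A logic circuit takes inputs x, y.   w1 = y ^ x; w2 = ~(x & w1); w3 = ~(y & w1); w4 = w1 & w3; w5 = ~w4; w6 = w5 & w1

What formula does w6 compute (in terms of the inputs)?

~((y ^ x) & (~(y & (y ^ x)))) & (y ^ x)

w1 = y ^ x
w3 = ~(y & w1) = ~(y & (y ^ x))
w4 = w1 & w3 = (y ^ x) & (~(y & (y ^ x)))
w5 = ~w4 = ~((y ^ x) & (~(y & (y ^ x))))
w6 = w5 & w1 = ~((y ^ x) & (~(y & (y ^ x)))) & (y ^ x)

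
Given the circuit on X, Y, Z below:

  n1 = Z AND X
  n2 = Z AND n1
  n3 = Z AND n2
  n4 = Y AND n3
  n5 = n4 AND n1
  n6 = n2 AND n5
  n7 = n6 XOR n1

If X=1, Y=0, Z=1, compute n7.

n1 = 1 AND 1 = 1
n2 = 1 AND 1 = 1
n3 = 1 AND 1 = 1
n4 = 0 AND 1 = 0
n5 = 0 AND 1 = 0
n6 = 1 AND 0 = 0
n7 = 0 XOR 1 = 1

1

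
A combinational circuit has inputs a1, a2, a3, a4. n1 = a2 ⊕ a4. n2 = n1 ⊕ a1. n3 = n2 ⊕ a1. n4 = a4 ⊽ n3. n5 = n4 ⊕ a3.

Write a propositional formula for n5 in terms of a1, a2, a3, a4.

(a4 ⊽ (((a2 ⊕ a4) ⊕ a1) ⊕ a1)) ⊕ a3

n1 = a2 ⊕ a4
n2 = n1 ⊕ a1 = (a2 ⊕ a4) ⊕ a1
n3 = n2 ⊕ a1 = ((a2 ⊕ a4) ⊕ a1) ⊕ a1
n4 = a4 ⊽ n3 = a4 ⊽ (((a2 ⊕ a4) ⊕ a1) ⊕ a1)
n5 = n4 ⊕ a3 = (a4 ⊽ (((a2 ⊕ a4) ⊕ a1) ⊕ a1)) ⊕ a3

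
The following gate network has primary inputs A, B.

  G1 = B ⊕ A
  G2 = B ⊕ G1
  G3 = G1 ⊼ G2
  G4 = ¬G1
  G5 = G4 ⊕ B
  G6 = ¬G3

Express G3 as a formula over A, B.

G1 = B ⊕ A
G2 = B ⊕ G1 = B ⊕ (B ⊕ A)
G3 = G1 ⊼ G2 = (B ⊕ A) ⊼ (B ⊕ (B ⊕ A))

(B ⊕ A) ⊼ (B ⊕ (B ⊕ A))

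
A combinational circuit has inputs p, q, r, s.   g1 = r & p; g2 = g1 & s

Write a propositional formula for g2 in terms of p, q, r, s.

g1 = r & p
g2 = g1 & s = (r & p) & s

(r & p) & s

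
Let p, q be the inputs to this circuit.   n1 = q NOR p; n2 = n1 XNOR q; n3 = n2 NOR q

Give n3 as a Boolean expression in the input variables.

n1 = q NOR p
n2 = n1 XNOR q = (q NOR p) XNOR q
n3 = n2 NOR q = ((q NOR p) XNOR q) NOR q

((q NOR p) XNOR q) NOR q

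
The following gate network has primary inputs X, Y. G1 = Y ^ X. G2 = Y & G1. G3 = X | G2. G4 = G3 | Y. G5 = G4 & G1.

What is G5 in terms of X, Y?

((X | (Y & (Y ^ X))) | Y) & (Y ^ X)

G1 = Y ^ X
G2 = Y & G1 = Y & (Y ^ X)
G3 = X | G2 = X | (Y & (Y ^ X))
G4 = G3 | Y = (X | (Y & (Y ^ X))) | Y
G5 = G4 & G1 = ((X | (Y & (Y ^ X))) | Y) & (Y ^ X)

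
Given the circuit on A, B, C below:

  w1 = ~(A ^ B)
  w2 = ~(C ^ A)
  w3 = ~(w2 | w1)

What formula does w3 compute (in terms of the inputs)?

~((~(C ^ A)) | (~(A ^ B)))

w1 = ~(A ^ B)
w2 = ~(C ^ A)
w3 = ~(w2 | w1) = ~((~(C ^ A)) | (~(A ^ B)))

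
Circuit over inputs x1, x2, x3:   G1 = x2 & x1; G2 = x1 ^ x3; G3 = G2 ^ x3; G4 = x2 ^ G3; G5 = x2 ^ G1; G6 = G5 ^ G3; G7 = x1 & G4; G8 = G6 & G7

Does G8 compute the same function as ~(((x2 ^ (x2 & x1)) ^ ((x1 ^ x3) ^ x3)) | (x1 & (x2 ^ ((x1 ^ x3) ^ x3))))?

No

G1 = x2 & x1
G2 = x1 ^ x3
G3 = G2 ^ x3 = (x1 ^ x3) ^ x3
G4 = x2 ^ G3 = x2 ^ ((x1 ^ x3) ^ x3)
G5 = x2 ^ G1 = x2 ^ (x2 & x1)
G6 = G5 ^ G3 = (x2 ^ (x2 & x1)) ^ ((x1 ^ x3) ^ x3)
G7 = x1 & G4 = x1 & (x2 ^ ((x1 ^ x3) ^ x3))
G8 = G6 & G7 = ((x2 ^ (x2 & x1)) ^ ((x1 ^ x3) ^ x3)) & (x1 & (x2 ^ ((x1 ^ x3) ^ x3)))
At x1=0, x2=0, x3=0: circuit gives 0, formula gives 1.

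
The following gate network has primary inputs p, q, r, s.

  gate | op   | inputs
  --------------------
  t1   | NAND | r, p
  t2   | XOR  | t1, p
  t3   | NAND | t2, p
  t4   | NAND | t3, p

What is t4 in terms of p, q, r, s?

(((r NAND p) XOR p) NAND p) NAND p

t1 = r NAND p
t2 = t1 XOR p = (r NAND p) XOR p
t3 = t2 NAND p = ((r NAND p) XOR p) NAND p
t4 = t3 NAND p = (((r NAND p) XOR p) NAND p) NAND p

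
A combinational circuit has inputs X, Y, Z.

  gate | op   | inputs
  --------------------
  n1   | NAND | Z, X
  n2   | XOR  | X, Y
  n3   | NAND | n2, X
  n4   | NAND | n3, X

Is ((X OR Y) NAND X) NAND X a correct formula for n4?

n2 = X XOR Y
n3 = n2 NAND X = (X XOR Y) NAND X
n4 = n3 NAND X = ((X XOR Y) NAND X) NAND X
At X=1, Y=1, Z=0: circuit gives 0, formula gives 1.

No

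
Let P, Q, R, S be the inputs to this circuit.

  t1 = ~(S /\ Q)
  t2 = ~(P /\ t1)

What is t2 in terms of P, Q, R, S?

~(P /\ (~(S /\ Q)))

t1 = ~(S /\ Q)
t2 = ~(P /\ t1) = ~(P /\ (~(S /\ Q)))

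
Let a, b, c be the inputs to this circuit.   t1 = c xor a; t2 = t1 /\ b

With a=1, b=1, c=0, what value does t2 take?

t1 = 0 xor 1 = 1
t2 = 1 /\ 1 = 1

1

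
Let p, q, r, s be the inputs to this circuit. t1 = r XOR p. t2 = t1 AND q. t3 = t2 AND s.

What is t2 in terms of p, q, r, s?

(r XOR p) AND q

t1 = r XOR p
t2 = t1 AND q = (r XOR p) AND q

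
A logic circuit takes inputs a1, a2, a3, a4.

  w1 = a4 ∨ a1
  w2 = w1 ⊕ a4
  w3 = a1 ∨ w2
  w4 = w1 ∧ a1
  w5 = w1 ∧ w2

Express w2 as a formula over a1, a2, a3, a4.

(a4 ∨ a1) ⊕ a4

w1 = a4 ∨ a1
w2 = w1 ⊕ a4 = (a4 ∨ a1) ⊕ a4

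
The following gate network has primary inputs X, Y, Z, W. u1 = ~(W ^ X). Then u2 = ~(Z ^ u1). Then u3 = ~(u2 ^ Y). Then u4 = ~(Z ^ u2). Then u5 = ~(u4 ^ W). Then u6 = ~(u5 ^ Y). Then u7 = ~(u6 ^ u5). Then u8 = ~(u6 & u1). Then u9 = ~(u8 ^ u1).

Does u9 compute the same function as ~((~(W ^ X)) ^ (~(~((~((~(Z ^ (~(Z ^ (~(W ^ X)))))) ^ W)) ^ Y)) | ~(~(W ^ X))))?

u1 = ~(W ^ X)
u2 = ~(Z ^ u1) = ~(Z ^ (~(W ^ X)))
u4 = ~(Z ^ u2) = ~(Z ^ (~(Z ^ (~(W ^ X)))))
u5 = ~(u4 ^ W) = ~((~(Z ^ (~(Z ^ (~(W ^ X)))))) ^ W)
u6 = ~(u5 ^ Y) = ~((~((~(Z ^ (~(Z ^ (~(W ^ X)))))) ^ W)) ^ Y)
u8 = ~(u6 & u1) = ~((~((~((~(Z ^ (~(Z ^ (~(W ^ X)))))) ^ W)) ^ Y)) & (~(W ^ X)))
u9 = ~(u8 ^ u1) = ~((~((~((~((~(Z ^ (~(Z ^ (~(W ^ X)))))) ^ W)) ^ Y)) & (~(W ^ X)))) ^ (~(W ^ X)))
At X=0, Y=0, Z=0, W=0: circuit gives 0, formula gives 0.
At X=0, Y=1, Z=0, W=0: circuit gives 1, formula gives 1.
Agrees on all 16 inputs.

Yes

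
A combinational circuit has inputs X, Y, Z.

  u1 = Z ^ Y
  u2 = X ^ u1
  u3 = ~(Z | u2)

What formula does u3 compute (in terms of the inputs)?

~(Z | (X ^ (Z ^ Y)))

u1 = Z ^ Y
u2 = X ^ u1 = X ^ (Z ^ Y)
u3 = ~(Z | u2) = ~(Z | (X ^ (Z ^ Y)))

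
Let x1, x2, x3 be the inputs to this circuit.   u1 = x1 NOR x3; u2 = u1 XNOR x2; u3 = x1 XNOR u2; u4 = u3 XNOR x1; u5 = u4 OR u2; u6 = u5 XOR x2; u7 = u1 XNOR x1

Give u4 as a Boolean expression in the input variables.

(x1 XNOR ((x1 NOR x3) XNOR x2)) XNOR x1

u1 = x1 NOR x3
u2 = u1 XNOR x2 = (x1 NOR x3) XNOR x2
u3 = x1 XNOR u2 = x1 XNOR ((x1 NOR x3) XNOR x2)
u4 = u3 XNOR x1 = (x1 XNOR ((x1 NOR x3) XNOR x2)) XNOR x1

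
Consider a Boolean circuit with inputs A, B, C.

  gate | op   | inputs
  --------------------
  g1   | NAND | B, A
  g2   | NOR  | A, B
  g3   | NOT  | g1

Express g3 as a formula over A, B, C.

NOT (B NAND A)

g1 = B NAND A
g3 = NOT g1 = NOT (B NAND A)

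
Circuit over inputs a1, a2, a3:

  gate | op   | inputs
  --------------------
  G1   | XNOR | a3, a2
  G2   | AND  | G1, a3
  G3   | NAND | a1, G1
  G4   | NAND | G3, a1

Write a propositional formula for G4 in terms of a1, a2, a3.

G1 = a3 XNOR a2
G3 = a1 NAND G1 = a1 NAND (a3 XNOR a2)
G4 = G3 NAND a1 = (a1 NAND (a3 XNOR a2)) NAND a1

(a1 NAND (a3 XNOR a2)) NAND a1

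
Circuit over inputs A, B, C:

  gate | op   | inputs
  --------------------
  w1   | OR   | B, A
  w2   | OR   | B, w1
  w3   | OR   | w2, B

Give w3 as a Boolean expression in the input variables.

w1 = B OR A
w2 = B OR w1 = B OR (B OR A)
w3 = w2 OR B = (B OR (B OR A)) OR B

(B OR (B OR A)) OR B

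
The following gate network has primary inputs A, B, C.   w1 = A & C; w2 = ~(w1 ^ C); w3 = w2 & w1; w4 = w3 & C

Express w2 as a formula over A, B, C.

w1 = A & C
w2 = ~(w1 ^ C) = ~((A & C) ^ C)

~((A & C) ^ C)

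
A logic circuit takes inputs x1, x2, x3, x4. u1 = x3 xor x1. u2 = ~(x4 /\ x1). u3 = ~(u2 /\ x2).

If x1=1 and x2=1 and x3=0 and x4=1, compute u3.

1

u2 = ~(1 /\ 1) = 0
u3 = ~(0 /\ 1) = 1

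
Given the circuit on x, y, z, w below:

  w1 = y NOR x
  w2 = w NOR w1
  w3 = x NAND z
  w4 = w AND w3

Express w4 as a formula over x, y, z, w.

w3 = x NAND z
w4 = w AND w3 = w AND (x NAND z)

w AND (x NAND z)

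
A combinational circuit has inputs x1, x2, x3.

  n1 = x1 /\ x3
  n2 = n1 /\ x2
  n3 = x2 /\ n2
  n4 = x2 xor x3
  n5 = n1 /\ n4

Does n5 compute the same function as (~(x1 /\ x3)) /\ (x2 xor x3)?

n1 = x1 /\ x3
n4 = x2 xor x3
n5 = n1 /\ n4 = (x1 /\ x3) /\ (x2 xor x3)
At x1=0, x2=0, x3=1: circuit gives 0, formula gives 1.

No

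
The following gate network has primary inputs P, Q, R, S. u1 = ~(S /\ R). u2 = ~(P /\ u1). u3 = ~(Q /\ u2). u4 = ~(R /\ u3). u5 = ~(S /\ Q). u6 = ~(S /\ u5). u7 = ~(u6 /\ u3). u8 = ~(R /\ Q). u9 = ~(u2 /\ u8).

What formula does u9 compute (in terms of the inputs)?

~((~(P /\ (~(S /\ R)))) /\ (~(R /\ Q)))

u1 = ~(S /\ R)
u2 = ~(P /\ u1) = ~(P /\ (~(S /\ R)))
u8 = ~(R /\ Q)
u9 = ~(u2 /\ u8) = ~((~(P /\ (~(S /\ R)))) /\ (~(R /\ Q)))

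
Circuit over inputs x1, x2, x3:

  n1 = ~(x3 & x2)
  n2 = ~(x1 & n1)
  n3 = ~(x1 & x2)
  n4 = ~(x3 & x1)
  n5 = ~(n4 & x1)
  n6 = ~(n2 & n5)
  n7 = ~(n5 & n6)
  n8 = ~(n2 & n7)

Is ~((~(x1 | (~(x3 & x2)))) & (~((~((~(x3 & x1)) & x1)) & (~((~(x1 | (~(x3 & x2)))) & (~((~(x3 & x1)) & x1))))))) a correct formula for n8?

n1 = ~(x3 & x2)
n2 = ~(x1 & n1) = ~(x1 & (~(x3 & x2)))
n4 = ~(x3 & x1)
n5 = ~(n4 & x1) = ~((~(x3 & x1)) & x1)
n6 = ~(n2 & n5) = ~((~(x1 & (~(x3 & x2)))) & (~((~(x3 & x1)) & x1)))
n7 = ~(n5 & n6) = ~((~((~(x3 & x1)) & x1)) & (~((~(x1 & (~(x3 & x2)))) & (~((~(x3 & x1)) & x1)))))
n8 = ~(n2 & n7) = ~((~(x1 & (~(x3 & x2)))) & (~((~((~(x3 & x1)) & x1)) & (~((~(x1 & (~(x3 & x2)))) & (~((~(x3 & x1)) & x1)))))))
At x1=0, x2=0, x3=0: circuit gives 0, formula gives 1.

No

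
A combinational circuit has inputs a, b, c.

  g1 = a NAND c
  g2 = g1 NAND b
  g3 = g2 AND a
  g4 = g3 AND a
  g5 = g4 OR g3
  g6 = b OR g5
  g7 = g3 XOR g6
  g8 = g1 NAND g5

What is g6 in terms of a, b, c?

b OR (((((a NAND c) NAND b) AND a) AND a) OR (((a NAND c) NAND b) AND a))

g1 = a NAND c
g2 = g1 NAND b = (a NAND c) NAND b
g3 = g2 AND a = ((a NAND c) NAND b) AND a
g4 = g3 AND a = (((a NAND c) NAND b) AND a) AND a
g5 = g4 OR g3 = ((((a NAND c) NAND b) AND a) AND a) OR (((a NAND c) NAND b) AND a)
g6 = b OR g5 = b OR (((((a NAND c) NAND b) AND a) AND a) OR (((a NAND c) NAND b) AND a))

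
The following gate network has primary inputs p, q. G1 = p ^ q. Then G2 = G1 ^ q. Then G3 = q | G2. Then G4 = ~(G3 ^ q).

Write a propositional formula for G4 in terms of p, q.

~((q | ((p ^ q) ^ q)) ^ q)

G1 = p ^ q
G2 = G1 ^ q = (p ^ q) ^ q
G3 = q | G2 = q | ((p ^ q) ^ q)
G4 = ~(G3 ^ q) = ~((q | ((p ^ q) ^ q)) ^ q)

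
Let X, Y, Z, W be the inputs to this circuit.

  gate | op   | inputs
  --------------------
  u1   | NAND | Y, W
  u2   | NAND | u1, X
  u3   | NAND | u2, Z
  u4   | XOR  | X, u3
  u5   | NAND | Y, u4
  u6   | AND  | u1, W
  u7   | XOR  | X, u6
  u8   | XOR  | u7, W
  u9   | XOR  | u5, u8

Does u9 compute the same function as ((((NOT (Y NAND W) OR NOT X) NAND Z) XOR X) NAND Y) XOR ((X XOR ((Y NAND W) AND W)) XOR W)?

Yes

u1 = Y NAND W
u2 = u1 NAND X = (Y NAND W) NAND X
u3 = u2 NAND Z = ((Y NAND W) NAND X) NAND Z
u4 = X XOR u3 = X XOR (((Y NAND W) NAND X) NAND Z)
u5 = Y NAND u4 = Y NAND (X XOR (((Y NAND W) NAND X) NAND Z))
u6 = u1 AND W = (Y NAND W) AND W
u7 = X XOR u6 = X XOR ((Y NAND W) AND W)
u8 = u7 XOR W = (X XOR ((Y NAND W) AND W)) XOR W
u9 = u5 XOR u8 = (Y NAND (X XOR (((Y NAND W) NAND X) NAND Z))) XOR ((X XOR ((Y NAND W) AND W)) XOR W)
At X=0, Y=1, Z=0, W=0: circuit gives 0, formula gives 0.
At X=0, Y=0, Z=0, W=0: circuit gives 1, formula gives 1.
Agrees on all 16 inputs.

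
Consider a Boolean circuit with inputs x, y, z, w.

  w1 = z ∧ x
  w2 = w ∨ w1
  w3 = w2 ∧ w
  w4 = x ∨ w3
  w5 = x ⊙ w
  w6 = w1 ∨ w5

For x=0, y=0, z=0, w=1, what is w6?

w1 = 0 ∧ 0 = 0
w5 = 0 ⊙ 1 = 0
w6 = 0 ∨ 0 = 0

0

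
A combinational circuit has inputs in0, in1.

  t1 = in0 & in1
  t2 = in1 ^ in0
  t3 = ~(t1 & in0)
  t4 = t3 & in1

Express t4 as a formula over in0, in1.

t1 = in0 & in1
t3 = ~(t1 & in0) = ~((in0 & in1) & in0)
t4 = t3 & in1 = (~((in0 & in1) & in0)) & in1

(~((in0 & in1) & in0)) & in1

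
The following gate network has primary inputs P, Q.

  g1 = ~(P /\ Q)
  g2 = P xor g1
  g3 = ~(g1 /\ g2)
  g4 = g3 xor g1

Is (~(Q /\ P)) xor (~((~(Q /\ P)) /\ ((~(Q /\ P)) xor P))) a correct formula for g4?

Yes

g1 = ~(P /\ Q)
g2 = P xor g1 = P xor (~(P /\ Q))
g3 = ~(g1 /\ g2) = ~((~(P /\ Q)) /\ (P xor (~(P /\ Q))))
g4 = g3 xor g1 = (~((~(P /\ Q)) /\ (P xor (~(P /\ Q))))) xor (~(P /\ Q))
At P=1, Q=0: circuit gives 0, formula gives 0.
At P=0, Q=0: circuit gives 1, formula gives 1.
Agrees on all 4 inputs.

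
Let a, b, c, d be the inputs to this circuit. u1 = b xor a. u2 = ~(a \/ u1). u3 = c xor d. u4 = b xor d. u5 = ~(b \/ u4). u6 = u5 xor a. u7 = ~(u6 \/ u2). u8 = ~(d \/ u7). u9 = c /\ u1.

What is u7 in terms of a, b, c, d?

u1 = b xor a
u2 = ~(a \/ u1) = ~(a \/ (b xor a))
u4 = b xor d
u5 = ~(b \/ u4) = ~(b \/ (b xor d))
u6 = u5 xor a = (~(b \/ (b xor d))) xor a
u7 = ~(u6 \/ u2) = ~(((~(b \/ (b xor d))) xor a) \/ (~(a \/ (b xor a))))

~(((~(b \/ (b xor d))) xor a) \/ (~(a \/ (b xor a))))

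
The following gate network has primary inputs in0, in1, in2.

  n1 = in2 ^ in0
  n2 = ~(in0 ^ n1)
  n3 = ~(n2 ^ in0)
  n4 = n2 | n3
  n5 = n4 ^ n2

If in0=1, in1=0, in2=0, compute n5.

0

n1 = 0 ^ 1 = 1
n2 = ~(1 ^ 1) = 1
n3 = ~(1 ^ 1) = 1
n4 = 1 | 1 = 1
n5 = 1 ^ 1 = 0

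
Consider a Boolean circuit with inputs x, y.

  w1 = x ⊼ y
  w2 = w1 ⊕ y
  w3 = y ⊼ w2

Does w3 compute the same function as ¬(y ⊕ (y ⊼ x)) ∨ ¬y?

Yes

w1 = x ⊼ y
w2 = w1 ⊕ y = (x ⊼ y) ⊕ y
w3 = y ⊼ w2 = y ⊼ ((x ⊼ y) ⊕ y)
At x=1, y=1: circuit gives 0, formula gives 0.
At x=0, y=0: circuit gives 1, formula gives 1.
Agrees on all 4 inputs.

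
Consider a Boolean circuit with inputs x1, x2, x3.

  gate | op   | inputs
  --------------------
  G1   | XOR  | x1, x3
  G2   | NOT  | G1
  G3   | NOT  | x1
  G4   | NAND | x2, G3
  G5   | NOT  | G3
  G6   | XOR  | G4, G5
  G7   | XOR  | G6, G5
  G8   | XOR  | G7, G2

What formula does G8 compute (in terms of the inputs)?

(((x2 NAND NOT x1) XOR NOT NOT x1) XOR NOT NOT x1) XOR NOT (x1 XOR x3)

G1 = x1 XOR x3
G2 = NOT G1 = NOT (x1 XOR x3)
G3 = NOT x1
G4 = x2 NAND G3 = x2 NAND NOT x1
G5 = NOT G3 = NOT NOT x1
G6 = G4 XOR G5 = (x2 NAND NOT x1) XOR NOT NOT x1
G7 = G6 XOR G5 = ((x2 NAND NOT x1) XOR NOT NOT x1) XOR NOT NOT x1
G8 = G7 XOR G2 = (((x2 NAND NOT x1) XOR NOT NOT x1) XOR NOT NOT x1) XOR NOT (x1 XOR x3)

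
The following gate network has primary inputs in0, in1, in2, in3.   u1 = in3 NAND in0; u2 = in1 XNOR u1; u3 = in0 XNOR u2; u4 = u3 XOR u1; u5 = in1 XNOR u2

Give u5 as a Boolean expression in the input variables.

u1 = in3 NAND in0
u2 = in1 XNOR u1 = in1 XNOR (in3 NAND in0)
u5 = in1 XNOR u2 = in1 XNOR (in1 XNOR (in3 NAND in0))

in1 XNOR (in1 XNOR (in3 NAND in0))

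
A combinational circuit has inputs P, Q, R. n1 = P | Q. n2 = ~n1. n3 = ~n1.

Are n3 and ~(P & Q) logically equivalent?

No

n1 = P | Q
n3 = ~n1 = ~(P | Q)
At P=0, Q=1, R=0: circuit gives 0, formula gives 1.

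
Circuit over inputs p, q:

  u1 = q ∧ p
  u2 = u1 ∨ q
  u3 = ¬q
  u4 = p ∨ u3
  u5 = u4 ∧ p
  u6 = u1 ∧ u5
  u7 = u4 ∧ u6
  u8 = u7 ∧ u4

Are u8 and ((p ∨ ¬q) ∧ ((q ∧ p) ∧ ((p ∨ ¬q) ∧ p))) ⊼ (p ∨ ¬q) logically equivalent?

No

u1 = q ∧ p
u3 = ¬q
u4 = p ∨ u3 = p ∨ ¬q
u5 = u4 ∧ p = (p ∨ ¬q) ∧ p
u6 = u1 ∧ u5 = (q ∧ p) ∧ ((p ∨ ¬q) ∧ p)
u7 = u4 ∧ u6 = (p ∨ ¬q) ∧ ((q ∧ p) ∧ ((p ∨ ¬q) ∧ p))
u8 = u7 ∧ u4 = ((p ∨ ¬q) ∧ ((q ∧ p) ∧ ((p ∨ ¬q) ∧ p))) ∧ (p ∨ ¬q)
At p=0, q=0: circuit gives 0, formula gives 1.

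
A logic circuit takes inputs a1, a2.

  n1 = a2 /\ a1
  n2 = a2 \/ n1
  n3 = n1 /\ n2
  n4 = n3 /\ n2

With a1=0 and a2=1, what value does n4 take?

n1 = 1 /\ 0 = 0
n2 = 1 \/ 0 = 1
n3 = 0 /\ 1 = 0
n4 = 0 /\ 1 = 0

0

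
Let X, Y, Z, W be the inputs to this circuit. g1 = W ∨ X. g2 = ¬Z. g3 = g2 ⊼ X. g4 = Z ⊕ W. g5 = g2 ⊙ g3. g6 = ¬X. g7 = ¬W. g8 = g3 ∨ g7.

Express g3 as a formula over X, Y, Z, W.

¬Z ⊼ X

g2 = ¬Z
g3 = g2 ⊼ X = ¬Z ⊼ X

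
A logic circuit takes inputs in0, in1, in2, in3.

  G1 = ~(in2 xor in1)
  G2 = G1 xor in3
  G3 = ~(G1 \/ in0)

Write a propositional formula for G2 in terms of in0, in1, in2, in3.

(~(in2 xor in1)) xor in3

G1 = ~(in2 xor in1)
G2 = G1 xor in3 = (~(in2 xor in1)) xor in3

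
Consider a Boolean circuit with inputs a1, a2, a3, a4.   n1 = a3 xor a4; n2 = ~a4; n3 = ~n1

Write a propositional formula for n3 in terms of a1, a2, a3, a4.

n1 = a3 xor a4
n3 = ~n1 = ~(a3 xor a4)

~(a3 xor a4)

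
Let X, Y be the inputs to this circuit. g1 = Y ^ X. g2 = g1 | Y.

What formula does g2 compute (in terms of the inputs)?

g1 = Y ^ X
g2 = g1 | Y = (Y ^ X) | Y

(Y ^ X) | Y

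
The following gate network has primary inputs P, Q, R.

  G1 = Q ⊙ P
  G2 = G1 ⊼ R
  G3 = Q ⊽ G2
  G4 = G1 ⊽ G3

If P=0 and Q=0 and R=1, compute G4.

G1 = 0 ⊙ 0 = 1
G2 = 1 ⊼ 1 = 0
G3 = 0 ⊽ 0 = 1
G4 = 1 ⊽ 1 = 0

0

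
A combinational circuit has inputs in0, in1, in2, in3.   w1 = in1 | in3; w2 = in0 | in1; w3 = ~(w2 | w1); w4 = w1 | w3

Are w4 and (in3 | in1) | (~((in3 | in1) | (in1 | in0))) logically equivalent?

w1 = in1 | in3
w2 = in0 | in1
w3 = ~(w2 | w1) = ~((in0 | in1) | (in1 | in3))
w4 = w1 | w3 = (in1 | in3) | (~((in0 | in1) | (in1 | in3)))
At in0=1, in1=0, in2=0, in3=0: circuit gives 0, formula gives 0.
At in0=0, in1=0, in2=0, in3=0: circuit gives 1, formula gives 1.
Agrees on all 16 inputs.

Yes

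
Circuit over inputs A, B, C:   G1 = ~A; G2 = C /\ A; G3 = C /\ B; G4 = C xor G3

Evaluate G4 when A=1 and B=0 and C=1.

G3 = 1 /\ 0 = 0
G4 = 1 xor 0 = 1

1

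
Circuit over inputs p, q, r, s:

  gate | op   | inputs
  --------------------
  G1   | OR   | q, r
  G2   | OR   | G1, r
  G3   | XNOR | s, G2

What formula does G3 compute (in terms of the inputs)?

s XNOR ((q OR r) OR r)

G1 = q OR r
G2 = G1 OR r = (q OR r) OR r
G3 = s XNOR G2 = s XNOR ((q OR r) OR r)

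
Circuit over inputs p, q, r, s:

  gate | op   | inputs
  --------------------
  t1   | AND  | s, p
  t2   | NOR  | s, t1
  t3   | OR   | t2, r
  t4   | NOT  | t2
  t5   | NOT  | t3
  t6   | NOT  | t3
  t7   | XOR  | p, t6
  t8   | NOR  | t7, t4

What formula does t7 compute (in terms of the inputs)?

t1 = s AND p
t2 = s NOR t1 = s NOR (s AND p)
t3 = t2 OR r = (s NOR (s AND p)) OR r
t6 = NOT t3 = NOT ((s NOR (s AND p)) OR r)
t7 = p XOR t6 = p XOR NOT ((s NOR (s AND p)) OR r)

p XOR NOT ((s NOR (s AND p)) OR r)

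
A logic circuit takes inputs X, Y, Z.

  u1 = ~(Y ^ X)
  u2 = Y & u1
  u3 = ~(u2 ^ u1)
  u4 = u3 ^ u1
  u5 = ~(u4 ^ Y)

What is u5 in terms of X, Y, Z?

u1 = ~(Y ^ X)
u2 = Y & u1 = Y & (~(Y ^ X))
u3 = ~(u2 ^ u1) = ~((Y & (~(Y ^ X))) ^ (~(Y ^ X)))
u4 = u3 ^ u1 = (~((Y & (~(Y ^ X))) ^ (~(Y ^ X)))) ^ (~(Y ^ X))
u5 = ~(u4 ^ Y) = ~(((~((Y & (~(Y ^ X))) ^ (~(Y ^ X)))) ^ (~(Y ^ X))) ^ Y)

~(((~((Y & (~(Y ^ X))) ^ (~(Y ^ X)))) ^ (~(Y ^ X))) ^ Y)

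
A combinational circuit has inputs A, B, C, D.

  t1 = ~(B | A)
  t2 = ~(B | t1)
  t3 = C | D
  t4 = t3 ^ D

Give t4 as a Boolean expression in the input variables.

(C | D) ^ D

t3 = C | D
t4 = t3 ^ D = (C | D) ^ D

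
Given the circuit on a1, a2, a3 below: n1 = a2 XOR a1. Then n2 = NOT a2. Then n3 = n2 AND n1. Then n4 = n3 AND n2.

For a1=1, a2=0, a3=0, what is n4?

1

n1 = 0 XOR 1 = 1
n2 = NOT 0 = 1
n3 = 1 AND 1 = 1
n4 = 1 AND 1 = 1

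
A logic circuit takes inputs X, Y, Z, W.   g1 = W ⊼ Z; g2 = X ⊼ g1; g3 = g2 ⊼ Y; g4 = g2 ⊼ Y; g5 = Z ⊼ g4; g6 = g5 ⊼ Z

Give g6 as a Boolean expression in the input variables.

(Z ⊼ ((X ⊼ (W ⊼ Z)) ⊼ Y)) ⊼ Z

g1 = W ⊼ Z
g2 = X ⊼ g1 = X ⊼ (W ⊼ Z)
g4 = g2 ⊼ Y = (X ⊼ (W ⊼ Z)) ⊼ Y
g5 = Z ⊼ g4 = Z ⊼ ((X ⊼ (W ⊼ Z)) ⊼ Y)
g6 = g5 ⊼ Z = (Z ⊼ ((X ⊼ (W ⊼ Z)) ⊼ Y)) ⊼ Z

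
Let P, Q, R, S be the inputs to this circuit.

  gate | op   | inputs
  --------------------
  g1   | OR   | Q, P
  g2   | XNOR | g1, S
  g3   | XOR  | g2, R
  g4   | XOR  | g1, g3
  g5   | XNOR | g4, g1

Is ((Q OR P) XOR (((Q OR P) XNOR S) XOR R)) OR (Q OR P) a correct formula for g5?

No

g1 = Q OR P
g2 = g1 XNOR S = (Q OR P) XNOR S
g3 = g2 XOR R = ((Q OR P) XNOR S) XOR R
g4 = g1 XOR g3 = (Q OR P) XOR (((Q OR P) XNOR S) XOR R)
g5 = g4 XNOR g1 = ((Q OR P) XOR (((Q OR P) XNOR S) XOR R)) XNOR (Q OR P)
At P=0, Q=0, R=0, S=0: circuit gives 0, formula gives 1.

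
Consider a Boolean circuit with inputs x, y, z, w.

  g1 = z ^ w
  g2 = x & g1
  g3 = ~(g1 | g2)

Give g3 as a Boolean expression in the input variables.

g1 = z ^ w
g2 = x & g1 = x & (z ^ w)
g3 = ~(g1 | g2) = ~((z ^ w) | (x & (z ^ w)))

~((z ^ w) | (x & (z ^ w)))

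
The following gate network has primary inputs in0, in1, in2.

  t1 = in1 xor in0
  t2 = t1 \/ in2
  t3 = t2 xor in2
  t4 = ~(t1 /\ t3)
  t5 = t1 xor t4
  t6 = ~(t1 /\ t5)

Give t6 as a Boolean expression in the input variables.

~((in1 xor in0) /\ ((in1 xor in0) xor (~((in1 xor in0) /\ (((in1 xor in0) \/ in2) xor in2)))))

t1 = in1 xor in0
t2 = t1 \/ in2 = (in1 xor in0) \/ in2
t3 = t2 xor in2 = ((in1 xor in0) \/ in2) xor in2
t4 = ~(t1 /\ t3) = ~((in1 xor in0) /\ (((in1 xor in0) \/ in2) xor in2))
t5 = t1 xor t4 = (in1 xor in0) xor (~((in1 xor in0) /\ (((in1 xor in0) \/ in2) xor in2)))
t6 = ~(t1 /\ t5) = ~((in1 xor in0) /\ ((in1 xor in0) xor (~((in1 xor in0) /\ (((in1 xor in0) \/ in2) xor in2)))))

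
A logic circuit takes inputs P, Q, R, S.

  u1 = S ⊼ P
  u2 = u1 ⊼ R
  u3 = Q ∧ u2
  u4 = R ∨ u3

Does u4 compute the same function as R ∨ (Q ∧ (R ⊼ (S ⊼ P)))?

u1 = S ⊼ P
u2 = u1 ⊼ R = (S ⊼ P) ⊼ R
u3 = Q ∧ u2 = Q ∧ ((S ⊼ P) ⊼ R)
u4 = R ∨ u3 = R ∨ (Q ∧ ((S ⊼ P) ⊼ R))
At P=0, Q=0, R=0, S=0: circuit gives 0, formula gives 0.
At P=0, Q=0, R=1, S=0: circuit gives 1, formula gives 1.
Agrees on all 16 inputs.

Yes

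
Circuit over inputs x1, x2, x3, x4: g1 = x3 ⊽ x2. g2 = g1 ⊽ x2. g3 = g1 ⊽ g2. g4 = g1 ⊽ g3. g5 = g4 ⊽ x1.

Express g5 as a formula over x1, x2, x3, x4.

((x3 ⊽ x2) ⊽ ((x3 ⊽ x2) ⊽ ((x3 ⊽ x2) ⊽ x2))) ⊽ x1

g1 = x3 ⊽ x2
g2 = g1 ⊽ x2 = (x3 ⊽ x2) ⊽ x2
g3 = g1 ⊽ g2 = (x3 ⊽ x2) ⊽ ((x3 ⊽ x2) ⊽ x2)
g4 = g1 ⊽ g3 = (x3 ⊽ x2) ⊽ ((x3 ⊽ x2) ⊽ ((x3 ⊽ x2) ⊽ x2))
g5 = g4 ⊽ x1 = ((x3 ⊽ x2) ⊽ ((x3 ⊽ x2) ⊽ ((x3 ⊽ x2) ⊽ x2))) ⊽ x1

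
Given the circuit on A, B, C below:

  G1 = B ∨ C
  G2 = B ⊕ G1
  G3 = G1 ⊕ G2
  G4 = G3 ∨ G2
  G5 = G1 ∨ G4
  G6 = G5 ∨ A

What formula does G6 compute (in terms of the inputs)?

G1 = B ∨ C
G2 = B ⊕ G1 = B ⊕ (B ∨ C)
G3 = G1 ⊕ G2 = (B ∨ C) ⊕ (B ⊕ (B ∨ C))
G4 = G3 ∨ G2 = ((B ∨ C) ⊕ (B ⊕ (B ∨ C))) ∨ (B ⊕ (B ∨ C))
G5 = G1 ∨ G4 = (B ∨ C) ∨ (((B ∨ C) ⊕ (B ⊕ (B ∨ C))) ∨ (B ⊕ (B ∨ C)))
G6 = G5 ∨ A = ((B ∨ C) ∨ (((B ∨ C) ⊕ (B ⊕ (B ∨ C))) ∨ (B ⊕ (B ∨ C)))) ∨ A

((B ∨ C) ∨ (((B ∨ C) ⊕ (B ⊕ (B ∨ C))) ∨ (B ⊕ (B ∨ C)))) ∨ A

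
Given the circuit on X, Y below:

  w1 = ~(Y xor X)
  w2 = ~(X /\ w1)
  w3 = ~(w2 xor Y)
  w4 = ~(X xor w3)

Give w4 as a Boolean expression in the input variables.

w1 = ~(Y xor X)
w2 = ~(X /\ w1) = ~(X /\ (~(Y xor X)))
w3 = ~(w2 xor Y) = ~((~(X /\ (~(Y xor X)))) xor Y)
w4 = ~(X xor w3) = ~(X xor (~((~(X /\ (~(Y xor X)))) xor Y)))

~(X xor (~((~(X /\ (~(Y xor X)))) xor Y)))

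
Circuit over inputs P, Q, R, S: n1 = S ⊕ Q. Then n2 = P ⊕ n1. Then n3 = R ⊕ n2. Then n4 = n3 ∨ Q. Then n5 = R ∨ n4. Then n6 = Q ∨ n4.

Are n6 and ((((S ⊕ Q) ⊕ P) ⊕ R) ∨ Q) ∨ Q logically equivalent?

n1 = S ⊕ Q
n2 = P ⊕ n1 = P ⊕ (S ⊕ Q)
n3 = R ⊕ n2 = R ⊕ (P ⊕ (S ⊕ Q))
n4 = n3 ∨ Q = (R ⊕ (P ⊕ (S ⊕ Q))) ∨ Q
n6 = Q ∨ n4 = Q ∨ ((R ⊕ (P ⊕ (S ⊕ Q))) ∨ Q)
At P=0, Q=0, R=0, S=0: circuit gives 0, formula gives 0.
At P=0, Q=0, R=0, S=1: circuit gives 1, formula gives 1.
Agrees on all 16 inputs.

Yes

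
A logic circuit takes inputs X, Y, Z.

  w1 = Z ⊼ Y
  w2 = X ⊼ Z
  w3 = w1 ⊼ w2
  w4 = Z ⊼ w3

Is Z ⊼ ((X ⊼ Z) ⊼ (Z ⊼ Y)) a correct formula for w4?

w1 = Z ⊼ Y
w2 = X ⊼ Z
w3 = w1 ⊼ w2 = (Z ⊼ Y) ⊼ (X ⊼ Z)
w4 = Z ⊼ w3 = Z ⊼ ((Z ⊼ Y) ⊼ (X ⊼ Z))
At X=0, Y=1, Z=1: circuit gives 0, formula gives 0.
At X=0, Y=0, Z=0: circuit gives 1, formula gives 1.
Agrees on all 8 inputs.

Yes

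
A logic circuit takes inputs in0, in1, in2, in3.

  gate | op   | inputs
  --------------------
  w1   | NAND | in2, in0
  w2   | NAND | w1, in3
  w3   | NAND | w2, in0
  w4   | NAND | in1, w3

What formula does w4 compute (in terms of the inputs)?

in1 NAND (((in2 NAND in0) NAND in3) NAND in0)

w1 = in2 NAND in0
w2 = w1 NAND in3 = (in2 NAND in0) NAND in3
w3 = w2 NAND in0 = ((in2 NAND in0) NAND in3) NAND in0
w4 = in1 NAND w3 = in1 NAND (((in2 NAND in0) NAND in3) NAND in0)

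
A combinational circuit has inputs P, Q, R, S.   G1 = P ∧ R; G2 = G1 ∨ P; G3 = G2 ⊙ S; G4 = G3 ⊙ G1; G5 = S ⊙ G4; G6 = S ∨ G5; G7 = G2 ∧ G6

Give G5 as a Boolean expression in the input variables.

S ⊙ ((((P ∧ R) ∨ P) ⊙ S) ⊙ (P ∧ R))

G1 = P ∧ R
G2 = G1 ∨ P = (P ∧ R) ∨ P
G3 = G2 ⊙ S = ((P ∧ R) ∨ P) ⊙ S
G4 = G3 ⊙ G1 = (((P ∧ R) ∨ P) ⊙ S) ⊙ (P ∧ R)
G5 = S ⊙ G4 = S ⊙ ((((P ∧ R) ∨ P) ⊙ S) ⊙ (P ∧ R))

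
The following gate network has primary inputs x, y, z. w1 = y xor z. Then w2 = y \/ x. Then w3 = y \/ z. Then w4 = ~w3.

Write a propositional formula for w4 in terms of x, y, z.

w3 = y \/ z
w4 = ~w3 = ~(y \/ z)

~(y \/ z)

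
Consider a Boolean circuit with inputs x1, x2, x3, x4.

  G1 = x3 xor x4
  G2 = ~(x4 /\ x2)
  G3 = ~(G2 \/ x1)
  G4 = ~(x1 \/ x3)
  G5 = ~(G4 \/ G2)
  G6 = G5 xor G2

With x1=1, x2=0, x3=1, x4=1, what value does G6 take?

G2 = ~(1 /\ 0) = 1
G4 = ~(1 \/ 1) = 0
G5 = ~(0 \/ 1) = 0
G6 = 0 xor 1 = 1

1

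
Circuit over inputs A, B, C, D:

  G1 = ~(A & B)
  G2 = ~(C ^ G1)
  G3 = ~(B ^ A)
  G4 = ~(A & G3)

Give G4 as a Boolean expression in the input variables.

G3 = ~(B ^ A)
G4 = ~(A & G3) = ~(A & (~(B ^ A)))

~(A & (~(B ^ A)))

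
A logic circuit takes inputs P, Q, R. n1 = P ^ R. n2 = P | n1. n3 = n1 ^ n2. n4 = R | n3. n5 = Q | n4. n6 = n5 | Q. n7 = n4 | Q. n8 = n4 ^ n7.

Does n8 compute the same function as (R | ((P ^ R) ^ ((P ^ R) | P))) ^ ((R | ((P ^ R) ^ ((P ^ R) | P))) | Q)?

Yes

n1 = P ^ R
n2 = P | n1 = P | (P ^ R)
n3 = n1 ^ n2 = (P ^ R) ^ (P | (P ^ R))
n4 = R | n3 = R | ((P ^ R) ^ (P | (P ^ R)))
n7 = n4 | Q = (R | ((P ^ R) ^ (P | (P ^ R)))) | Q
n8 = n4 ^ n7 = (R | ((P ^ R) ^ (P | (P ^ R)))) ^ ((R | ((P ^ R) ^ (P | (P ^ R)))) | Q)
At P=0, Q=0, R=0: circuit gives 0, formula gives 0.
At P=0, Q=1, R=0: circuit gives 1, formula gives 1.
Agrees on all 8 inputs.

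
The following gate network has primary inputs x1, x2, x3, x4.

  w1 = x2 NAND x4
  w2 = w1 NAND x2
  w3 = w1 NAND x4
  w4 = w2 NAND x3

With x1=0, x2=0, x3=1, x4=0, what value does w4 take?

w1 = 0 NAND 0 = 1
w2 = 1 NAND 0 = 1
w4 = 1 NAND 1 = 0

0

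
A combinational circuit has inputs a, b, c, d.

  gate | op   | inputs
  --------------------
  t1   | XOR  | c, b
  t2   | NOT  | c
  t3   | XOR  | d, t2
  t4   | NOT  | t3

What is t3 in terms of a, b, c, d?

t2 = NOT c
t3 = d XOR t2 = d XOR NOT c

d XOR NOT c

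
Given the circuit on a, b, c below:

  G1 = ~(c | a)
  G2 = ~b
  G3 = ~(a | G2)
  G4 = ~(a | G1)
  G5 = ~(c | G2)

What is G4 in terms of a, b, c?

G1 = ~(c | a)
G4 = ~(a | G1) = ~(a | (~(c | a)))

~(a | (~(c | a)))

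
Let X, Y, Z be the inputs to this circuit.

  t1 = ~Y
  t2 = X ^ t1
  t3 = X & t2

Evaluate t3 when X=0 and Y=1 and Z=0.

0

t1 = ~1 = 0
t2 = 0 ^ 0 = 0
t3 = 0 & 0 = 0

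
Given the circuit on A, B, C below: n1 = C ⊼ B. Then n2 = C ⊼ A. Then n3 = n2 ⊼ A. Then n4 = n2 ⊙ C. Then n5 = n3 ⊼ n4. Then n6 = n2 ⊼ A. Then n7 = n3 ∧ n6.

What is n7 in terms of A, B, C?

((C ⊼ A) ⊼ A) ∧ ((C ⊼ A) ⊼ A)

n2 = C ⊼ A
n3 = n2 ⊼ A = (C ⊼ A) ⊼ A
n6 = n2 ⊼ A = (C ⊼ A) ⊼ A
n7 = n3 ∧ n6 = ((C ⊼ A) ⊼ A) ∧ ((C ⊼ A) ⊼ A)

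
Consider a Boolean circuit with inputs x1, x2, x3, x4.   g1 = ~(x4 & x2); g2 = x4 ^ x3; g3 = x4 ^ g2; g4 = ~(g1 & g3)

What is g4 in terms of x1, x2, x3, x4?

~((~(x4 & x2)) & (x4 ^ (x4 ^ x3)))

g1 = ~(x4 & x2)
g2 = x4 ^ x3
g3 = x4 ^ g2 = x4 ^ (x4 ^ x3)
g4 = ~(g1 & g3) = ~((~(x4 & x2)) & (x4 ^ (x4 ^ x3)))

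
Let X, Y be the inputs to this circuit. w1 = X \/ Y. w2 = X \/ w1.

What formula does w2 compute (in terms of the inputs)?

X \/ (X \/ Y)

w1 = X \/ Y
w2 = X \/ w1 = X \/ (X \/ Y)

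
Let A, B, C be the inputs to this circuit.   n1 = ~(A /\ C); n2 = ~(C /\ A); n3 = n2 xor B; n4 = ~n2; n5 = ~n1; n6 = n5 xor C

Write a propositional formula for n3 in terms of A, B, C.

(~(C /\ A)) xor B

n2 = ~(C /\ A)
n3 = n2 xor B = (~(C /\ A)) xor B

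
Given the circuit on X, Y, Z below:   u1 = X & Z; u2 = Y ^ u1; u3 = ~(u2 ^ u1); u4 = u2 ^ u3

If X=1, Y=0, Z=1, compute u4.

u1 = 1 & 1 = 1
u2 = 0 ^ 1 = 1
u3 = ~(1 ^ 1) = 1
u4 = 1 ^ 1 = 0

0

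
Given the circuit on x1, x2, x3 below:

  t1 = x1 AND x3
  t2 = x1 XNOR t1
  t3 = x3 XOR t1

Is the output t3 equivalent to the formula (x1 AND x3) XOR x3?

t1 = x1 AND x3
t3 = x3 XOR t1 = x3 XOR (x1 AND x3)
At x1=0, x2=0, x3=0: circuit gives 0, formula gives 0.
At x1=0, x2=0, x3=1: circuit gives 1, formula gives 1.
Agrees on all 8 inputs.

Yes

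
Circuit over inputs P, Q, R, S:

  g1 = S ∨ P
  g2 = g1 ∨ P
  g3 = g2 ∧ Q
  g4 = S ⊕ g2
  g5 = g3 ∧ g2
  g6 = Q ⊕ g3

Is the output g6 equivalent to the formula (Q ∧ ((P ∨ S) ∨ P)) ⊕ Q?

Yes

g1 = S ∨ P
g2 = g1 ∨ P = (S ∨ P) ∨ P
g3 = g2 ∧ Q = ((S ∨ P) ∨ P) ∧ Q
g6 = Q ⊕ g3 = Q ⊕ (((S ∨ P) ∨ P) ∧ Q)
At P=0, Q=0, R=0, S=0: circuit gives 0, formula gives 0.
At P=0, Q=1, R=0, S=0: circuit gives 1, formula gives 1.
Agrees on all 16 inputs.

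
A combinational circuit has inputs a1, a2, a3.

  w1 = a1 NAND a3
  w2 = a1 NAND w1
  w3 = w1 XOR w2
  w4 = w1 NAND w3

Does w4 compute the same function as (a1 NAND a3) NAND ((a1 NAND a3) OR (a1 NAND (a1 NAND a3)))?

w1 = a1 NAND a3
w2 = a1 NAND w1 = a1 NAND (a1 NAND a3)
w3 = w1 XOR w2 = (a1 NAND a3) XOR (a1 NAND (a1 NAND a3))
w4 = w1 NAND w3 = (a1 NAND a3) NAND ((a1 NAND a3) XOR (a1 NAND (a1 NAND a3)))
At a1=0, a2=0, a3=0: circuit gives 1, formula gives 0.

No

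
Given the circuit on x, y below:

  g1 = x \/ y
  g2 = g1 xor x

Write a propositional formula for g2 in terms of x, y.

g1 = x \/ y
g2 = g1 xor x = (x \/ y) xor x

(x \/ y) xor x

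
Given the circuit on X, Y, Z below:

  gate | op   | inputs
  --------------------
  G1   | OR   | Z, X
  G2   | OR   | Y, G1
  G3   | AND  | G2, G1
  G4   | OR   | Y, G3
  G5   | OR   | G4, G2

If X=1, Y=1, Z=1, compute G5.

G1 = 1 OR 1 = 1
G2 = 1 OR 1 = 1
G3 = 1 AND 1 = 1
G4 = 1 OR 1 = 1
G5 = 1 OR 1 = 1

1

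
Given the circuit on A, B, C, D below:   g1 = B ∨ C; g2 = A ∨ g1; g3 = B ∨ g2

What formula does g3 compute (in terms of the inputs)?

g1 = B ∨ C
g2 = A ∨ g1 = A ∨ (B ∨ C)
g3 = B ∨ g2 = B ∨ (A ∨ (B ∨ C))

B ∨ (A ∨ (B ∨ C))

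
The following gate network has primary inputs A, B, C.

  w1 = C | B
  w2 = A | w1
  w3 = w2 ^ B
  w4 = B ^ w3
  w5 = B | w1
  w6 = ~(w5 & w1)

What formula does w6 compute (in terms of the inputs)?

w1 = C | B
w5 = B | w1 = B | (C | B)
w6 = ~(w5 & w1) = ~((B | (C | B)) & (C | B))

~((B | (C | B)) & (C | B))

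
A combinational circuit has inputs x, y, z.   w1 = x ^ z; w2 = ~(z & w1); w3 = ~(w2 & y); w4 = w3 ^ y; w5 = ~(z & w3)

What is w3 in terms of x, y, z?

w1 = x ^ z
w2 = ~(z & w1) = ~(z & (x ^ z))
w3 = ~(w2 & y) = ~((~(z & (x ^ z))) & y)

~((~(z & (x ^ z))) & y)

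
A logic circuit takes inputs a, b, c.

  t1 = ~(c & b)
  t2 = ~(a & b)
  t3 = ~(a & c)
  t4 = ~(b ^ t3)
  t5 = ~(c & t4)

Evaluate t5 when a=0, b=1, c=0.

t3 = ~(0 & 0) = 1
t4 = ~(1 ^ 1) = 1
t5 = ~(0 & 1) = 1

1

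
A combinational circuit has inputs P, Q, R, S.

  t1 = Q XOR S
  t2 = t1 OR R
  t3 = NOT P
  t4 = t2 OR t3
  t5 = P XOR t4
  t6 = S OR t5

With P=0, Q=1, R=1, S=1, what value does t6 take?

1

t1 = 1 XOR 1 = 0
t2 = 0 OR 1 = 1
t3 = NOT 0 = 1
t4 = 1 OR 1 = 1
t5 = 0 XOR 1 = 1
t6 = 1 OR 1 = 1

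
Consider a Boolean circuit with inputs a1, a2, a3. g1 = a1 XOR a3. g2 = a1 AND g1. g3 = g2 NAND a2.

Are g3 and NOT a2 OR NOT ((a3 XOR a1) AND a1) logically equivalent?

Yes

g1 = a1 XOR a3
g2 = a1 AND g1 = a1 AND (a1 XOR a3)
g3 = g2 NAND a2 = (a1 AND (a1 XOR a3)) NAND a2
At a1=1, a2=1, a3=0: circuit gives 0, formula gives 0.
At a1=0, a2=0, a3=0: circuit gives 1, formula gives 1.
Agrees on all 8 inputs.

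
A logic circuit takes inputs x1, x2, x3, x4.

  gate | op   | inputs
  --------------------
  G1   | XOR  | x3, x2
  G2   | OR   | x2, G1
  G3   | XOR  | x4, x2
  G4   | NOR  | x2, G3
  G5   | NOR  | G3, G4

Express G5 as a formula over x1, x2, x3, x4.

(x4 XOR x2) NOR (x2 NOR (x4 XOR x2))

G3 = x4 XOR x2
G4 = x2 NOR G3 = x2 NOR (x4 XOR x2)
G5 = G3 NOR G4 = (x4 XOR x2) NOR (x2 NOR (x4 XOR x2))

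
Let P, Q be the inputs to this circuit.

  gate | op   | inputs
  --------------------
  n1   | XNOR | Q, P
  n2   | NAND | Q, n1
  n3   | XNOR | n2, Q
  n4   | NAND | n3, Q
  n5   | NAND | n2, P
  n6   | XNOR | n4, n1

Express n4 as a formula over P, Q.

n1 = Q XNOR P
n2 = Q NAND n1 = Q NAND (Q XNOR P)
n3 = n2 XNOR Q = (Q NAND (Q XNOR P)) XNOR Q
n4 = n3 NAND Q = ((Q NAND (Q XNOR P)) XNOR Q) NAND Q

((Q NAND (Q XNOR P)) XNOR Q) NAND Q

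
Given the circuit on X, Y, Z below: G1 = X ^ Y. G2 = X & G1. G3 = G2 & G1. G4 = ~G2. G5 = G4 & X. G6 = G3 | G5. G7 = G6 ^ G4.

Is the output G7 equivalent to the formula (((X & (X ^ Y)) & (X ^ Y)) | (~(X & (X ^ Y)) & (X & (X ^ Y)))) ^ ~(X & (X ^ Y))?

No

G1 = X ^ Y
G2 = X & G1 = X & (X ^ Y)
G3 = G2 & G1 = (X & (X ^ Y)) & (X ^ Y)
G4 = ~G2 = ~(X & (X ^ Y))
G5 = G4 & X = ~(X & (X ^ Y)) & X
G6 = G3 | G5 = ((X & (X ^ Y)) & (X ^ Y)) | (~(X & (X ^ Y)) & X)
G7 = G6 ^ G4 = (((X & (X ^ Y)) & (X ^ Y)) | (~(X & (X ^ Y)) & X)) ^ ~(X & (X ^ Y))
At X=1, Y=1, Z=0: circuit gives 0, formula gives 1.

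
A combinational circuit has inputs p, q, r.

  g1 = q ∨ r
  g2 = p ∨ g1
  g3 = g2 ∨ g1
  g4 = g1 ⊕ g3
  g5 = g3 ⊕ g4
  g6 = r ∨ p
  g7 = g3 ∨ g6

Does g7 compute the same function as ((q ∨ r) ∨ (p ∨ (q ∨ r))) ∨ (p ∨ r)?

Yes

g1 = q ∨ r
g2 = p ∨ g1 = p ∨ (q ∨ r)
g3 = g2 ∨ g1 = (p ∨ (q ∨ r)) ∨ (q ∨ r)
g6 = r ∨ p
g7 = g3 ∨ g6 = ((p ∨ (q ∨ r)) ∨ (q ∨ r)) ∨ (r ∨ p)
At p=0, q=0, r=0: circuit gives 0, formula gives 0.
At p=0, q=0, r=1: circuit gives 1, formula gives 1.
Agrees on all 8 inputs.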